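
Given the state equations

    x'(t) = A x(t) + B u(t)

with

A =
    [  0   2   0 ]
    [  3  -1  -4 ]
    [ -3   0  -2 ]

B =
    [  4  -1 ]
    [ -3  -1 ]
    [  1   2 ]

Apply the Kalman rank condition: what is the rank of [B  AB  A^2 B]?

AB = [[-6, -2], [11, -10], [-14, -1]]
A^2B = [[22, -20], [27, 8], [46, 8]]
Controllability matrix C = [B  AB  A^2B] = [[4, -1, -6, -2, 22, -20], [-3, -1, 11, -10, 27, 8], [1, 2, -14, -1, 46, 8]]
Take the 3×3 submatrix of C formed by columns 1, 2, 3: [[4, -1, -6], [-3, -1, 11], [1, 2, -14]]. Its determinant is 4·((-1)·(-14) - 11·2) - (-1)·((-3)·(-14) - 11·1) + (-6)·((-3)·2 - (-1)·1) = 4·(-8) - (-1)·31 + (-6)·(-5) = 29 ≠ 0.
So rank(C) ≥ 3; since C has 3 rows, rank(C) = 3.
rank(C) = 3 = n, so the pair (A, B) is completely controllable.

3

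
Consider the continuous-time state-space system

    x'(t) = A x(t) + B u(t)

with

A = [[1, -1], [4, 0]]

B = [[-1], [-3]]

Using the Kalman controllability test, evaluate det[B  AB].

AB = [[2], [-4]]
Controllability matrix C = [B  AB] = [[-1, 2], [-3, -4]]
det(C) = (-1)·(-4) - 2·(-3) = 4 - (-6) = 10
Since det(C) ≠ 0, rank(C) = 2 and the system is completely controllable.

10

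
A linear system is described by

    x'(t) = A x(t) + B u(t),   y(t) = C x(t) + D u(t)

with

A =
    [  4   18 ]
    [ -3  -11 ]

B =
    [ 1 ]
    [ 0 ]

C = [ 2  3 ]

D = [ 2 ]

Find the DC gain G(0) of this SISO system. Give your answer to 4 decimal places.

3.3000

G(0) = C(-A)^{-1}B + D = -C A^{-1} B + D.
det A = 10, so A^{-1} = (1/10)·adj(A) = [[-11/10, -9/5], [3/10, 2/5]]
A^{-1} B = [-11/10, 3/10]^T
C A^{-1} B = -13/10
G(0) = D - C A^{-1} B = 2 - (-13/10) = 33/10 ≈ 3.3000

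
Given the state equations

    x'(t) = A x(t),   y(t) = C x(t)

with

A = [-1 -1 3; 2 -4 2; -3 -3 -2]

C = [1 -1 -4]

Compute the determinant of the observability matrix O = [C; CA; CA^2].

4950

CA = [[9, 15, 9]]
CA^2 = [[-6, -96, 39]]
Observability matrix O = [C; CA; CA^2] = [[1, -1, -4], [9, 15, 9], [-6, -96, 39]]
Expanding along the first row, det(O) = 1·(15·39 - 9·(-96)) - (-1)·(9·39 - 9·(-6)) + (-4)·(9·(-96) - 15·(-6)) = 1·1449 - (-1)·405 + (-4)·(-774) = 4950
Since det(O) ≠ 0, rank(O) = 3 and the system is completely observable.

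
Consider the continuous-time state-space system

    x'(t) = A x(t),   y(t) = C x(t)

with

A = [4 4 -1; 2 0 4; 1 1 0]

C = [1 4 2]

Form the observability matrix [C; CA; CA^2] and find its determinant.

CA = [[14, 6, 15]]
CA^2 = [[83, 71, 10]]
Observability matrix O = [C; CA; CA^2] = [[1, 4, 2], [14, 6, 15], [83, 71, 10]]
Expanding along the first row, det(O) = 1·(6·10 - 15·71) - 4·(14·10 - 15·83) + 2·(14·71 - 6·83) = 1·(-1005) - 4·(-1105) + 2·496 = 4407
Since det(O) ≠ 0, rank(O) = 3 and the system is completely observable.

4407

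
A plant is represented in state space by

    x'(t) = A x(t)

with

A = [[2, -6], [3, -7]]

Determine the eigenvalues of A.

-4, -1

det(sI - A) = s^2 - (tr A)s + det A, with tr A = 2 + (-7) = -5 and det A = 2·(-7) - (-6)·3 = -14 - (-18) = 4.
So p(s) = det(sI - A) = s^2 + 5s + 4.
Factor s^2 + 5s + 4: two numbers with sum -5 and product 4 are -1 and -4, so s^2 + 5s + 4 = (s + 1)(s + 4).
Hence p(s) = (s + 1) (s + 4), with roots -4, -1.
All eigenvalues have negative real part, so the system is asymptotically stable.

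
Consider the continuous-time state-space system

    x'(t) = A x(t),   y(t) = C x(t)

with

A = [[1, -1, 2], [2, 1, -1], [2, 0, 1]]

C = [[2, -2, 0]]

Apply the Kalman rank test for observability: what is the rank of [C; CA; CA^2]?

CA = [[-2, -4, 6]]
CA^2 = [[2, -2, 6]]
Observability matrix O = [C; CA; CA^2] = [[2, -2, 0], [-2, -4, 6], [2, -2, 6]]
det(O) = 2·((-4)·6 - 6·(-2)) - (-2)·((-2)·6 - 6·2) + 0·((-2)·(-2) - (-4)·2) = 2·(-12) - (-2)·(-24) + 0·12 = -72 ≠ 0, so rank(O) = 3.
rank(O) = 3 = n, so the pair (A, C) is completely observable.

3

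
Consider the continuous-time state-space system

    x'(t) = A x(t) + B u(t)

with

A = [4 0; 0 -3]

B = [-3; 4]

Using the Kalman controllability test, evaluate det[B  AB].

AB = [[-12], [-12]]
Controllability matrix C = [B  AB] = [[-3, -12], [4, -12]]
det(C) = (-3)·(-12) - (-12)·4 = 36 - (-48) = 84
Since det(C) ≠ 0, rank(C) = 2 and the system is completely controllable.

84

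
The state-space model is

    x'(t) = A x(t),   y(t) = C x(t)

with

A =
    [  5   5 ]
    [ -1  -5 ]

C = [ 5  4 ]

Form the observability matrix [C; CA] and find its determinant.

CA = [[21, 5]]
Observability matrix O = [C; CA] = [[5, 4], [21, 5]]
det(O) = 5·5 - 4·21 = 25 - 84 = -59
Since det(O) ≠ 0, rank(O) = 2 and the system is completely observable.

-59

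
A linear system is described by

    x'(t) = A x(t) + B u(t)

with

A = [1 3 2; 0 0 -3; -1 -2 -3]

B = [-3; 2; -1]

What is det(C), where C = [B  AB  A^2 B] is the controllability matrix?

211

AB = [[1], [3], [2]]
A^2B = [[14], [-6], [-13]]
Controllability matrix C = [B  AB  A^2B] = [[-3, 1, 14], [2, 3, -6], [-1, 2, -13]]
Expanding along the first row, det(C) = (-3)·(3·(-13) - (-6)·2) - 1·(2·(-13) - (-6)·(-1)) + 14·(2·2 - 3·(-1)) = (-3)·(-27) - 1·(-32) + 14·7 = 211
Since det(C) ≠ 0, rank(C) = 3 and the system is completely controllable.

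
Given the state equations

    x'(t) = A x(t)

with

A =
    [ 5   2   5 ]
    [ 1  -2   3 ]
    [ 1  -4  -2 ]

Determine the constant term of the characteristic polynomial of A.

Expand det(sI - A) for the 3×3 matrix.
p(s) = s^3 - s^2 - 11s - 80.
(Check: constant term = det(-A) = (-1)^3 det A = -80; coefficient of s^2 = -tr A = -1.)
The constant term is -80.

-80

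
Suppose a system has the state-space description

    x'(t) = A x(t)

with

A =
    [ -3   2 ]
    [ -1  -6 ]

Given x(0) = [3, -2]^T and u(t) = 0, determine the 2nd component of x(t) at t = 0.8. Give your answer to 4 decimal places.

det(sI - A) = s^2 - (tr A)s + det A, with tr A = (-3) + (-6) = -9 and det A = (-3)·(-6) - 2·(-1) = 18 - (-2) = 20.
So p(s) = det(sI - A) = s^2 + 9s + 20.
Factor s^2 + 9s + 20: two numbers with sum -9 and product 20 are -4 and -5, so s^2 + 9s + 20 = (s + 4)(s + 5).
Hence p(s) = (s + 4) (s + 5), with roots -5, -4.
The eigenvalues -5, -4 are distinct and real, so A is diagonalisable and x(t) = e^{At} x(0) = V diag(e^{λ_i t}) V^{-1} x(0), where the columns of V are the eigenvectors.
λ = -5: A - (-5)I = [[2, 2], [-1, -1]]. Row 1 gives 2·v1 + 2·v2 = 0, so take v_1 = [-1, 1]^T.
λ = -4: A - (-4)I = [[1, 2], [-1, -2]]. Row 1 gives 1·v1 + 2·v2 = 0, so take v_2 = [-2, 1]^T.
V = [v_1 v_2] = [[-1, -2], [1, 1]] has det V = 1, so V^{-1} = adj(V)/det V = [[1, 2], [-1, -1]].
Modal coordinates z(0) = V^{-1} x(0): 1·3 + 2·(-2) = -1; (-1)·3 + (-1)·(-2) = -1; so z(0) = [-1, -1]^T.
x_2(t) = Σ_i (v_i)_2 · z_i(0) · e^{λ_i t} (row 2 of V times the modal terms).
x_2(0.8) = 1·(-1)·e^{-5·0.8} + 1·(-1)·e^{-4·0.8} = (-1)·0.018316 + (-1)·0.040762 = -0.0591.

-0.0591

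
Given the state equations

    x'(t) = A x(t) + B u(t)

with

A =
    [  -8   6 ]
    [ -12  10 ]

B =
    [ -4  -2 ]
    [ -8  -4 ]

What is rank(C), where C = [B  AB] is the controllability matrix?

AB = [[-16, -8], [-32, -16]]
Controllability matrix C = [B  AB] = [[-4, -2, -16, -8], [-8, -4, -32, -16]]
Every column of C is a scalar multiple of column 1 = [-4, -8] (multipliers 1, 1/2, 4, 2), so the columns span a one-dimensional space.
C ≠ 0, hence rank(C) = 1.
rank(C) = 1 < n = 2, so the pair (A, B) is not completely controllable.

1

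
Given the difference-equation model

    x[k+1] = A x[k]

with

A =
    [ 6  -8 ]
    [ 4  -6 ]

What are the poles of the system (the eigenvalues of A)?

-2, 2

det(zI - A) = z^2 - (tr A)z + det A, with tr A = 6 + (-6) = 0 and det A = 6·(-6) - (-8)·4 = -36 - (-32) = -4.
So p(z) = det(zI - A) = z^2 - 4.
Factor z^2 - 4: two numbers with sum 0 and product -4 are 2 and -2, so z^2 - 4 = (z - 2)(z + 2).
Hence p(z) = (z - 2) (z + 2), with roots -2, 2.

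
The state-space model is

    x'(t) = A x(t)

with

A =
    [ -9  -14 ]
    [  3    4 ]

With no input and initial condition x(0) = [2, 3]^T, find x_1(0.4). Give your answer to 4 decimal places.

det(sI - A) = s^2 - (tr A)s + det A, with tr A = (-9) + 4 = -5 and det A = (-9)·4 - (-14)·3 = -36 - (-42) = 6.
So p(s) = det(sI - A) = s^2 + 5s + 6.
Factor s^2 + 5s + 6: two numbers with sum -5 and product 6 are -2 and -3, so s^2 + 5s + 6 = (s + 2)(s + 3).
Hence p(s) = (s + 2) (s + 3), with roots -3, -2.
The eigenvalues -3, -2 are distinct and real, so A is diagonalisable and x(t) = e^{At} x(0) = V diag(e^{λ_i t}) V^{-1} x(0), where the columns of V are the eigenvectors.
λ = -3: A - (-3)I = [[-6, -14], [3, 7]]. Row 1 gives (-6)·v1 + (-14)·v2 = 0, so take v_1 = [-7, 3]^T.
λ = -2: A - (-2)I = [[-7, -14], [3, 6]]. Row 1 gives (-7)·v1 + (-14)·v2 = 0, so take v_2 = [-2, 1]^T.
V = [v_1 v_2] = [[-7, -2], [3, 1]] has det V = -1, so V^{-1} = adj(V)/det V = [[-1, -2], [3, 7]].
Modal coordinates z(0) = V^{-1} x(0): (-1)·2 + (-2)·3 = -8; 3·2 + 7·3 = 27; so z(0) = [-8, 27]^T.
x_1(t) = Σ_i (v_i)_1 · z_i(0) · e^{λ_i t} (row 1 of V times the modal terms).
x_1(0.4) = (-7)·(-8)·e^{-3·0.4} + (-2)·27·e^{-2·0.4} = 56·0.301194 + (-54)·0.449329 = -7.3969.

-7.3969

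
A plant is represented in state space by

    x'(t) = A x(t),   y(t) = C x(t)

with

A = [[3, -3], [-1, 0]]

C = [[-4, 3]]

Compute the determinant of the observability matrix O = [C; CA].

-3

CA = [[-15, 12]]
Observability matrix O = [C; CA] = [[-4, 3], [-15, 12]]
det(O) = (-4)·12 - 3·(-15) = -48 - (-45) = -3
Since det(O) ≠ 0, rank(O) = 2 and the system is completely observable.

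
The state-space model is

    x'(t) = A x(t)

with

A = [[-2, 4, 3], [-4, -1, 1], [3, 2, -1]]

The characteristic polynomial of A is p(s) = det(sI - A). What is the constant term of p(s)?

Expand det(sI - A) for the 3×3 matrix.
p(s) = s^3 + 4s^2 + 10s + 17.
(Check: constant term = det(-A) = (-1)^3 det A = 17; coefficient of s^2 = -tr A = 4.)
The constant term is 17.

17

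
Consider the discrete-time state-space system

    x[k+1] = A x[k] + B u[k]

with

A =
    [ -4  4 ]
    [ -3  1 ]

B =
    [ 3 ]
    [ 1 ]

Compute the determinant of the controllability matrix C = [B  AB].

AB = [[-8], [-8]]
Controllability matrix C = [B  AB] = [[3, -8], [1, -8]]
det(C) = 3·(-8) - (-8)·1 = -24 - (-8) = -16
Since det(C) ≠ 0, rank(C) = 2 and the system is completely controllable.

-16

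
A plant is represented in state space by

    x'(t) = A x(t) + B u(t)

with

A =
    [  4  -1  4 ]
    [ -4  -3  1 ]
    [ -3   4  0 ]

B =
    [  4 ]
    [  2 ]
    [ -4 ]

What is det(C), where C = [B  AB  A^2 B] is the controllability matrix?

11544

AB = [[-2], [-26], [-4]]
A^2B = [[2], [82], [-98]]
Controllability matrix C = [B  AB  A^2B] = [[4, -2, 2], [2, -26, 82], [-4, -4, -98]]
Expanding along the first row, det(C) = 4·((-26)·(-98) - 82·(-4)) - (-2)·(2·(-98) - 82·(-4)) + 2·(2·(-4) - (-26)·(-4)) = 4·2876 - (-2)·132 + 2·(-112) = 11544
Since det(C) ≠ 0, rank(C) = 3 and the system is completely controllable.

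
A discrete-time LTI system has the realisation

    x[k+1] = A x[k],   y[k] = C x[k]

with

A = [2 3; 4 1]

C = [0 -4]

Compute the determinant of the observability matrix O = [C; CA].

-64

CA = [[-16, -4]]
Observability matrix O = [C; CA] = [[0, -4], [-16, -4]]
det(O) = 0·(-4) - (-4)·(-16) = 0 - 64 = -64
Since det(O) ≠ 0, rank(O) = 2 and the system is completely observable.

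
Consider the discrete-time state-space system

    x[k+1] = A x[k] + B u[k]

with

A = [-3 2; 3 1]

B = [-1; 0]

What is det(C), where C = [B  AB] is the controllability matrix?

AB = [[3], [-3]]
Controllability matrix C = [B  AB] = [[-1, 3], [0, -3]]
det(C) = (-1)·(-3) - 3·0 = 3 - 0 = 3
Since det(C) ≠ 0, rank(C) = 2 and the system is completely controllable.

3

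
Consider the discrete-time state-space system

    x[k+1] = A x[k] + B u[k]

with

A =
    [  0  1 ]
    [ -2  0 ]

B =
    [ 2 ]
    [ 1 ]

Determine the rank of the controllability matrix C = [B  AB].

2

AB = [[1], [-4]]
Controllability matrix C = [B  AB] = [[2, 1], [1, -4]]
det(C) = 2·(-4) - 1·1 = -8 - 1 = -9 ≠ 0, so rank(C) = 2.
rank(C) = 2 = n, so the pair (A, B) is completely controllable.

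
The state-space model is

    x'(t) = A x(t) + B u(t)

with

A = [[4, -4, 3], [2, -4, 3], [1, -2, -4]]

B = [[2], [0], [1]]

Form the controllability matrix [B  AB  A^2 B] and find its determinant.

AB = [[11], [7], [-2]]
A^2B = [[10], [-12], [5]]
Controllability matrix C = [B  AB  A^2B] = [[2, 11, 10], [0, 7, -12], [1, -2, 5]]
Expanding along the first row, det(C) = 2·(7·5 - (-12)·(-2)) - 11·(0·5 - (-12)·1) + 10·(0·(-2) - 7·1) = 2·11 - 11·12 + 10·(-7) = -180
Since det(C) ≠ 0, rank(C) = 3 and the system is completely controllable.

-180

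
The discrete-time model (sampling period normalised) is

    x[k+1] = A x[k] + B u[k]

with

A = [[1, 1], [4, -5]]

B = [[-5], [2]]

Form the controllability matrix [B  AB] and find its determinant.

AB = [[-3], [-30]]
Controllability matrix C = [B  AB] = [[-5, -3], [2, -30]]
det(C) = (-5)·(-30) - (-3)·2 = 150 - (-6) = 156
Since det(C) ≠ 0, rank(C) = 2 and the system is completely controllable.

156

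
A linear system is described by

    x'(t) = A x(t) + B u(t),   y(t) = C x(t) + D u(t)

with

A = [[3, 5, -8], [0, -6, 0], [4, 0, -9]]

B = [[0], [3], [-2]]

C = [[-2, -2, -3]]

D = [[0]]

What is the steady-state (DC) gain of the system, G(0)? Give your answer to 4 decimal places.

-26.0000

G(0) = C(-A)^{-1}B + D = -C A^{-1} B + D.
det A = -30, so A^{-1} = (1/-30)·adj(A) = [[-9/5, -3/2, 8/5], [0, -1/6, 0], [-4/5, -2/3, 3/5]]
A^{-1} B = [-77/10, -1/2, -16/5]^T
C A^{-1} B = 26
G(0) = D - C A^{-1} B = 0 - (26) = -26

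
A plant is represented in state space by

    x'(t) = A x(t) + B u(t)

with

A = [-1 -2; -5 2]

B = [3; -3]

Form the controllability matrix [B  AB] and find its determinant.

AB = [[3], [-21]]
Controllability matrix C = [B  AB] = [[3, 3], [-3, -21]]
det(C) = 3·(-21) - 3·(-3) = -63 - (-9) = -54
Since det(C) ≠ 0, rank(C) = 2 and the system is completely controllable.

-54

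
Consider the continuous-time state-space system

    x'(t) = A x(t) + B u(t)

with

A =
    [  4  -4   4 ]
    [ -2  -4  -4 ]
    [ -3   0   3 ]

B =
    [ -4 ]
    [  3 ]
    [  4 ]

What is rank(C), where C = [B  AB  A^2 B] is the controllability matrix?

3

AB = [[-12], [-20], [24]]
A^2B = [[128], [8], [108]]
Controllability matrix C = [B  AB  A^2B] = [[-4, -12, 128], [3, -20, 8], [4, 24, 108]]
det(C) = (-4)·((-20)·108 - 8·24) - (-12)·(3·108 - 8·4) + 128·(3·24 - (-20)·4) = (-4)·(-2352) - (-12)·292 + 128·152 = 32368 ≠ 0, so rank(C) = 3.
rank(C) = 3 = n, so the pair (A, B) is completely controllable.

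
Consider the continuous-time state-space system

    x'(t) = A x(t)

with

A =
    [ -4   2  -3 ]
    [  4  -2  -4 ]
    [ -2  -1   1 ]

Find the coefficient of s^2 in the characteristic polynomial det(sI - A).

5

Expand det(sI - A) for the 3×3 matrix.
p(s) = s^3 + 5s^2 - 16s - 56.
(Check: constant term = det(-A) = (-1)^3 det A = -56; coefficient of s^2 = -tr A = 5.)
The coefficient of s^2 is 5.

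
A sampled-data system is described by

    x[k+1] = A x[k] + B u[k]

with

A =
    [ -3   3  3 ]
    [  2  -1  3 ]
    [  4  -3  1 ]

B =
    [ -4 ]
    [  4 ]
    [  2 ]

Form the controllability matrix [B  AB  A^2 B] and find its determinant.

6888

AB = [[30], [-6], [-26]]
A^2B = [[-186], [-12], [112]]
Controllability matrix C = [B  AB  A^2B] = [[-4, 30, -186], [4, -6, -12], [2, -26, 112]]
Expanding along the first row, det(C) = (-4)·((-6)·112 - (-12)·(-26)) - 30·(4·112 - (-12)·2) + (-186)·(4·(-26) - (-6)·2) = (-4)·(-984) - 30·472 + (-186)·(-92) = 6888
Since det(C) ≠ 0, rank(C) = 3 and the system is completely controllable.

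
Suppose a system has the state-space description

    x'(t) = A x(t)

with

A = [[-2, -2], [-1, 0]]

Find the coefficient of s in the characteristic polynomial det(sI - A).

For a 2×2 matrix, det(sI - A) = s^2 - (tr A)s + det A.
tr A = -2, det A = -2.
So p(s) = s^2 + 2s - 2.
The coefficient of s is 2.

2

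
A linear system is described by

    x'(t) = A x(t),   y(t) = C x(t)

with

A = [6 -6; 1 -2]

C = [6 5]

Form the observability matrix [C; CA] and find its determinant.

-481

CA = [[41, -46]]
Observability matrix O = [C; CA] = [[6, 5], [41, -46]]
det(O) = 6·(-46) - 5·41 = -276 - 205 = -481
Since det(O) ≠ 0, rank(O) = 2 and the system is completely observable.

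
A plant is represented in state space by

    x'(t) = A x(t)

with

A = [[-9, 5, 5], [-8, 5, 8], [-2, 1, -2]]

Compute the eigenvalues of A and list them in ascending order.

det(sI - A) = s^3 - (tr A)s^2 + (M11 + M22 + M33)s - det A, where Mii is the 2×2 principal minor of A obtained by deleting row i and column i.
tr A = (-9) + 5 + (-2) = -6; M11 = 5·(-2) - 8·1 = -10 - 8 = -18; M22 = (-9)·(-2) - 5·(-2) = 18 - (-10) = 28; M33 = (-9)·5 - 5·(-8) = -45 - (-40) = -5; sum of minors = 5.
det A = (-9)·(5·(-2) - 8·1) - 5·((-8)·(-2) - 8·(-2)) + 5·((-8)·1 - 5·(-2)) = (-9)·(-18) - 5·32 + 5·2 = 12.
So p(s) = det(sI - A) = s^3 + 6s^2 + 5s - 12.
Rational-root test: any integer root divides -12. Testing small divisors, s = 1 works: p(1) = 1 + 6 + 5 + (-12) = 0, so (s - 1) is a factor.
Dividing, p(s) = (s - 1)(s^2 + 7s + 12).
Factor s^2 + 7s + 12: two numbers with sum -7 and product 12 are -3 and -4, so s^2 + 7s + 12 = (s + 3)(s + 4).
Hence p(s) = (s - 1) (s + 3) (s + 4), with roots -4, -3, 1.
At least one eigenvalue has non-negative real part, so the system is not asymptotically stable.

-4, -3, 1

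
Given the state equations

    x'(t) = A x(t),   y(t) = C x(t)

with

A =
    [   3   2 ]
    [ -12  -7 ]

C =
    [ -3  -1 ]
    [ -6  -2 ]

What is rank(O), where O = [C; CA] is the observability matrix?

CA = [[3, 1], [6, 2]]
Observability matrix O = [C; CA] = [[-3, -1], [-6, -2], [3, 1], [6, 2]]
Every row of O is a scalar multiple of row 1 = [-3, -1] (multipliers 1, 2, -1, -2), so the rows span a one-dimensional space.
O ≠ 0, hence rank(O) = 1.
rank(O) = 1 < n = 2, so the pair (A, C) is not completely observable.

1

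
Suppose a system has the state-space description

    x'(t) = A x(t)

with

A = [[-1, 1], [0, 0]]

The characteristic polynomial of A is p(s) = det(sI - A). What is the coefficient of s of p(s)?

For a 2×2 matrix, det(sI - A) = s^2 - (tr A)s + det A.
tr A = -1, det A = 0.
So p(s) = s^2 + s.
The coefficient of s is 1.

1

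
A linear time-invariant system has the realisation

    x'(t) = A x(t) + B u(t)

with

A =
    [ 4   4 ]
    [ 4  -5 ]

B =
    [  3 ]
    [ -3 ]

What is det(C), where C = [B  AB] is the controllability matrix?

AB = [[0], [27]]
Controllability matrix C = [B  AB] = [[3, 0], [-3, 27]]
det(C) = 3·27 - 0·(-3) = 81 - 0 = 81
Since det(C) ≠ 0, rank(C) = 2 and the system is completely controllable.

81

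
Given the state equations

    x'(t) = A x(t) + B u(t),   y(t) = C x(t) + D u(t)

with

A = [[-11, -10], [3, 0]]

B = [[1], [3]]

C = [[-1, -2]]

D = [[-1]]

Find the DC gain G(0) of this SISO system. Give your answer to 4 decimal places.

G(0) = C(-A)^{-1}B + D = -C A^{-1} B + D.
det A = 30, so A^{-1} = (1/30)·adj(A) = [[0, 1/3], [-1/10, -11/30]]
A^{-1} B = [1, -6/5]^T
C A^{-1} B = 7/5
G(0) = D - C A^{-1} B = -1 - (7/5) = -12/5 ≈ -2.4000

-2.4000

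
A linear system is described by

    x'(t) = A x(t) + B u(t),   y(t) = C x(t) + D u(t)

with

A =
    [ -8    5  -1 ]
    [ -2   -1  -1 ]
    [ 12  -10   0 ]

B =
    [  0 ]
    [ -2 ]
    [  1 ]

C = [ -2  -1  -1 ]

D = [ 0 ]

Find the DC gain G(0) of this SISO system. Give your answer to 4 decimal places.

2.0000

G(0) = C(-A)^{-1}B + D = -C A^{-1} B + D.
det A = -12, so A^{-1} = (1/-12)·adj(A) = [[5/6, -5/6, 1/2], [1, -1, 1/2], [-8/3, 5/3, -3/2]]
A^{-1} B = [13/6, 5/2, -29/6]^T
C A^{-1} B = -2
G(0) = D - C A^{-1} B = 0 - (-2) = 2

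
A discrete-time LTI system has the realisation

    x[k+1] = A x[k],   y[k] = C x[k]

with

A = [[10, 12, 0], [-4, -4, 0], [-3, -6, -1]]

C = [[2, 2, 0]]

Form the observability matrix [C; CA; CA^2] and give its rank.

2

CA = [[12, 16, 0]]
CA^2 = [[56, 80, 0]]
Observability matrix O = [C; CA; CA^2] = [[2, 2, 0], [12, 16, 0], [56, 80, 0]]
Column 3 of O is identically zero, so rank(O) ≤ 2.
The 2×2 minor from rows 1, 2, columns 1, 2 is 2·16 - 2·12 = 32 - 24 = 8 ≠ 0, so rank(O) = 2.
rank(O) = 2 < n = 3, so the pair (A, C) is not completely observable.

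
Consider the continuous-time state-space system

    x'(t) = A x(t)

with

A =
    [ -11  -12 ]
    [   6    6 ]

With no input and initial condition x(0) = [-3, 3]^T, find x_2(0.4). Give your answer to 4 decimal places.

det(sI - A) = s^2 - (tr A)s + det A, with tr A = (-11) + 6 = -5 and det A = (-11)·6 - (-12)·6 = -66 - (-72) = 6.
So p(s) = det(sI - A) = s^2 + 5s + 6.
Factor s^2 + 5s + 6: two numbers with sum -5 and product 6 are -2 and -3, so s^2 + 5s + 6 = (s + 2)(s + 3).
Hence p(s) = (s + 2) (s + 3), with roots -3, -2.
The eigenvalues -3, -2 are distinct and real, so A is diagonalisable and x(t) = e^{At} x(0) = V diag(e^{λ_i t}) V^{-1} x(0), where the columns of V are the eigenvectors.
λ = -3: A - (-3)I = [[-8, -12], [6, 9]]. Row 1 gives (-8)·v1 + (-12)·v2 = 0, so take v_1 = [-3, 2]^T.
λ = -2: A - (-2)I = [[-9, -12], [6, 8]]. Row 1 gives (-9)·v1 + (-12)·v2 = 0, so take v_2 = [-4, 3]^T.
V = [v_1 v_2] = [[-3, -4], [2, 3]] has det V = -1, so V^{-1} = adj(V)/det V = [[-3, -4], [2, 3]].
Modal coordinates z(0) = V^{-1} x(0): (-3)·(-3) + (-4)·3 = -3; 2·(-3) + 3·3 = 3; so z(0) = [-3, 3]^T.
x_2(t) = Σ_i (v_i)_2 · z_i(0) · e^{λ_i t} (row 2 of V times the modal terms).
x_2(0.4) = 2·(-3)·e^{-3·0.4} + 3·3·e^{-2·0.4} = (-6)·0.301194 + 9·0.449329 = 2.2368.

2.2368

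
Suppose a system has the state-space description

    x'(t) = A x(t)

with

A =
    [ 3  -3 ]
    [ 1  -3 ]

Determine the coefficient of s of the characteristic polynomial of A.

0

For a 2×2 matrix, det(sI - A) = s^2 - (tr A)s + det A.
tr A = 0, det A = -6.
So p(s) = s^2 - 6.
The coefficient of s is 0.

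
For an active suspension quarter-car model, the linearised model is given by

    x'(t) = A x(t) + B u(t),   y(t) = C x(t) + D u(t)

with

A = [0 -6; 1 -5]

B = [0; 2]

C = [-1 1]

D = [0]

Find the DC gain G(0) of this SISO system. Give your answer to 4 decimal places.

G(0) = C(-A)^{-1}B + D = -C A^{-1} B + D.
det A = 6, so A^{-1} = (1/6)·adj(A) = [[-5/6, 1], [-1/6, 0]]
A^{-1} B = [2, 0]^T
C A^{-1} B = -2
G(0) = D - C A^{-1} B = 0 - (-2) = 2

2.0000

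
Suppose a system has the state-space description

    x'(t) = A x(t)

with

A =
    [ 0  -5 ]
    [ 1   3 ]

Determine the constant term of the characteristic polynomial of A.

For a 2×2 matrix, det(sI - A) = s^2 - (tr A)s + det A.
tr A = 3, det A = 5.
So p(s) = s^2 - 3s + 5.
The constant term is 5.

5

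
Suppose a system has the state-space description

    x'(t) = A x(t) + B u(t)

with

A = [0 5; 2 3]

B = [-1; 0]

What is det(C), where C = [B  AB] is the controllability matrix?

AB = [[0], [-2]]
Controllability matrix C = [B  AB] = [[-1, 0], [0, -2]]
det(C) = (-1)·(-2) - 0·0 = 2 - 0 = 2
Since det(C) ≠ 0, rank(C) = 2 and the system is completely controllable.

2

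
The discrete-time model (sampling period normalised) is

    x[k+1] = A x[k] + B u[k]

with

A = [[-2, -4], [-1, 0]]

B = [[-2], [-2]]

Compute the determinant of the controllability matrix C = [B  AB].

20

AB = [[12], [2]]
Controllability matrix C = [B  AB] = [[-2, 12], [-2, 2]]
det(C) = (-2)·2 - 12·(-2) = -4 - (-24) = 20
Since det(C) ≠ 0, rank(C) = 2 and the system is completely controllable.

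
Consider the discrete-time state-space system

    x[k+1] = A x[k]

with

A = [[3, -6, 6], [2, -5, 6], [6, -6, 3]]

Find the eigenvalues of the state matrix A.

det(zI - A) = z^3 - (tr A)z^2 + (M11 + M22 + M33)z - det A, where Mii is the 2×2 principal minor of A obtained by deleting row i and column i.
tr A = 3 + (-5) + 3 = 1; M11 = (-5)·3 - 6·(-6) = -15 - (-36) = 21; M22 = 3·3 - 6·6 = 9 - 36 = -27; M33 = 3·(-5) - (-6)·2 = -15 - (-12) = -3; sum of minors = -9.
det A = 3·((-5)·3 - 6·(-6)) - (-6)·(2·3 - 6·6) + 6·(2·(-6) - (-5)·6) = 3·21 - (-6)·(-30) + 6·18 = -9.
So p(z) = det(zI - A) = z^3 - z^2 - 9z + 9.
Rational-root test: any integer root divides 9. Testing small divisors, z = 1 works: p(1) = 1 + (-1) + (-9) + 9 = 0, so (z - 1) is a factor.
Dividing, p(z) = (z - 1)(z^2 - 9).
Factor z^2 - 9: two numbers with sum 0 and product -9 are 3 and -3, so z^2 - 9 = (z - 3)(z + 3).
Hence p(z) = (z - 3) (z - 1) (z + 3), with roots -3, 1, 3.

-3, 1, 3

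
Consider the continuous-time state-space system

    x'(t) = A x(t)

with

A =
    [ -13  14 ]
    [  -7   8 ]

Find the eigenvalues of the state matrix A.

-6, 1

det(sI - A) = s^2 - (tr A)s + det A, with tr A = (-13) + 8 = -5 and det A = (-13)·8 - 14·(-7) = -104 - (-98) = -6.
So p(s) = det(sI - A) = s^2 + 5s - 6.
Factor s^2 + 5s - 6: two numbers with sum -5 and product -6 are 1 and -6, so s^2 + 5s - 6 = (s - 1)(s + 6).
Hence p(s) = (s - 1) (s + 6), with roots -6, 1.
At least one eigenvalue has non-negative real part, so the system is not asymptotically stable.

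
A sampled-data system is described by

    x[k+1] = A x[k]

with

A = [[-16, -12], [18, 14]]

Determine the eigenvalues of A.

det(zI - A) = z^2 - (tr A)z + det A, with tr A = (-16) + 14 = -2 and det A = (-16)·14 - (-12)·18 = -224 - (-216) = -8.
So p(z) = det(zI - A) = z^2 + 2z - 8.
Factor z^2 + 2z - 8: two numbers with sum -2 and product -8 are 2 and -4, so z^2 + 2z - 8 = (z - 2)(z + 4).
Hence p(z) = (z - 2) (z + 4), with roots -4, 2.

-4, 2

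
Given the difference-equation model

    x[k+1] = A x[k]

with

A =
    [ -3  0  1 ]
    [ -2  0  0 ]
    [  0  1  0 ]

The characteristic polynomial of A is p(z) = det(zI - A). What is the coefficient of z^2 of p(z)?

Expand det(zI - A) for the 3×3 matrix.
p(z) = z^3 + 3z^2 + 2.
(Check: constant term = det(-A) = (-1)^3 det A = 2; coefficient of z^2 = -tr A = 3.)
The coefficient of z^2 is 3.

3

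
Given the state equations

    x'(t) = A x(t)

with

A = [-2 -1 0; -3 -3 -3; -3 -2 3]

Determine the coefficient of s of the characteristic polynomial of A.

-18

Expand det(sI - A) for the 3×3 matrix.
p(s) = s^3 + 2s^2 - 18s - 12.
(Check: constant term = det(-A) = (-1)^3 det A = -12; coefficient of s^2 = -tr A = 2.)
The coefficient of s is -18.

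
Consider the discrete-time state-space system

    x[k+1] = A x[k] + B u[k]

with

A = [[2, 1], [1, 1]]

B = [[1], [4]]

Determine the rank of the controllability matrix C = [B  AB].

AB = [[6], [5]]
Controllability matrix C = [B  AB] = [[1, 6], [4, 5]]
det(C) = 1·5 - 6·4 = 5 - 24 = -19 ≠ 0, so rank(C) = 2.
rank(C) = 2 = n, so the pair (A, B) is completely controllable.

2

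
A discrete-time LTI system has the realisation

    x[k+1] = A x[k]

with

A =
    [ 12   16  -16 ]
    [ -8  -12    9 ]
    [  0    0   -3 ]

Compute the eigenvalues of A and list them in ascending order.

det(zI - A) = z^3 - (tr A)z^2 + (M11 + M22 + M33)z - det A, where Mii is the 2×2 principal minor of A obtained by deleting row i and column i.
tr A = 12 + (-12) + (-3) = -3; M11 = (-12)·(-3) - 9·0 = 36 - 0 = 36; M22 = 12·(-3) - (-16)·0 = -36 - 0 = -36; M33 = 12·(-12) - 16·(-8) = -144 - (-128) = -16; sum of minors = -16.
det A = 12·((-12)·(-3) - 9·0) - 16·((-8)·(-3) - 9·0) + (-16)·((-8)·0 - (-12)·0) = 12·36 - 16·24 + (-16)·0 = 48.
So p(z) = det(zI - A) = z^3 + 3z^2 - 16z - 48.
Rational-root test: any integer root divides -48. Testing small divisors, z = -3 works: p(-3) = -27 + 27 + 48 + (-48) = 0, so (z + 3) is a factor.
Dividing, p(z) = (z + 3)(z^2 - 16).
Factor z^2 - 16: two numbers with sum 0 and product -16 are 4 and -4, so z^2 - 16 = (z - 4)(z + 4).
Hence p(z) = (z - 4) (z + 3) (z + 4), with roots -4, -3, 4.

-4, -3, 4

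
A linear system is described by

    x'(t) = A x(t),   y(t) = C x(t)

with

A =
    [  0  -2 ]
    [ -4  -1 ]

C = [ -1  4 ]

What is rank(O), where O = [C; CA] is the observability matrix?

CA = [[-16, -2]]
Observability matrix O = [C; CA] = [[-1, 4], [-16, -2]]
det(O) = (-1)·(-2) - 4·(-16) = 2 - (-64) = 66 ≠ 0, so rank(O) = 2.
rank(O) = 2 = n, so the pair (A, C) is completely observable.

2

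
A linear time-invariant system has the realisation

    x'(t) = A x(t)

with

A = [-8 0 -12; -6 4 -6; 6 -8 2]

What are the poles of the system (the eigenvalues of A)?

-4, -2, 4

det(sI - A) = s^3 - (tr A)s^2 + (M11 + M22 + M33)s - det A, where Mii is the 2×2 principal minor of A obtained by deleting row i and column i.
tr A = (-8) + 4 + 2 = -2; M11 = 4·2 - (-6)·(-8) = 8 - 48 = -40; M22 = (-8)·2 - (-12)·6 = -16 - (-72) = 56; M33 = (-8)·4 - 0·(-6) = -32 - 0 = -32; sum of minors = -16.
det A = (-8)·(4·2 - (-6)·(-8)) - 0·((-6)·2 - (-6)·6) + (-12)·((-6)·(-8) - 4·6) = (-8)·(-40) - 0·24 + (-12)·24 = 32.
So p(s) = det(sI - A) = s^3 + 2s^2 - 16s - 32.
Rational-root test: any integer root divides -32. Testing small divisors, s = -2 works: p(-2) = -8 + 8 + 32 + (-32) = 0, so (s + 2) is a factor.
Dividing, p(s) = (s + 2)(s^2 - 16).
Factor s^2 - 16: two numbers with sum 0 and product -16 are 4 and -4, so s^2 - 16 = (s - 4)(s + 4).
Hence p(s) = (s - 4) (s + 2) (s + 4), with roots -4, -2, 4.
At least one eigenvalue has non-negative real part, so the system is not asymptotically stable.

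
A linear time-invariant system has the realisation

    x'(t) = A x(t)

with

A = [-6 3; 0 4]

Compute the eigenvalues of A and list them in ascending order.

-6, 4

det(sI - A) = s^2 - (tr A)s + det A, with tr A = (-6) + 4 = -2 and det A = (-6)·4 - 3·0 = -24 - 0 = -24.
So p(s) = det(sI - A) = s^2 + 2s - 24.
Factor s^2 + 2s - 24: two numbers with sum -2 and product -24 are 4 and -6, so s^2 + 2s - 24 = (s - 4)(s + 6).
Hence p(s) = (s - 4) (s + 6), with roots -6, 4.
At least one eigenvalue has non-negative real part, so the system is not asymptotically stable.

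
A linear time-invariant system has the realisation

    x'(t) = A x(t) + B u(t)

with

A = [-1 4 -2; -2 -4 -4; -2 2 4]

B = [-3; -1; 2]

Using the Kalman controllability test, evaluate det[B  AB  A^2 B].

-1702

AB = [[-5], [2], [12]]
A^2B = [[-11], [-46], [62]]
Controllability matrix C = [B  AB  A^2B] = [[-3, -5, -11], [-1, 2, -46], [2, 12, 62]]
Expanding along the first row, det(C) = (-3)·(2·62 - (-46)·12) - (-5)·((-1)·62 - (-46)·2) + (-11)·((-1)·12 - 2·2) = (-3)·676 - (-5)·30 + (-11)·(-16) = -1702
Since det(C) ≠ 0, rank(C) = 3 and the system is completely controllable.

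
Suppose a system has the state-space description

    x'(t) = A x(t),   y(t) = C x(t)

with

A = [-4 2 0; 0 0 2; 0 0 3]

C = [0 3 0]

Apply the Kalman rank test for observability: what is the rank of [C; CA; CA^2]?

CA = [[0, 0, 6]]
CA^2 = [[0, 0, 18]]
Observability matrix O = [C; CA; CA^2] = [[0, 3, 0], [0, 0, 6], [0, 0, 18]]
Column 1 of O is identically zero, so rank(O) ≤ 2.
The 2×2 minor from rows 1, 2, columns 2, 3 is 3·6 - 0·0 = 18 - 0 = 18 ≠ 0, so rank(O) = 2.
rank(O) = 2 < n = 3, so the pair (A, C) is not completely observable.

2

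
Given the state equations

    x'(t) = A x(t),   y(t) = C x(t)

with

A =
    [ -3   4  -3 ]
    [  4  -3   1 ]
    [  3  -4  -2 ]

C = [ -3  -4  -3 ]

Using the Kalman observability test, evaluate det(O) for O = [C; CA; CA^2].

-16496

CA = [[-16, 12, 11]]
CA^2 = [[129, -144, 38]]
Observability matrix O = [C; CA; CA^2] = [[-3, -4, -3], [-16, 12, 11], [129, -144, 38]]
Expanding along the first row, det(O) = (-3)·(12·38 - 11·(-144)) - (-4)·((-16)·38 - 11·129) + (-3)·((-16)·(-144) - 12·129) = (-3)·2040 - (-4)·(-2027) + (-3)·756 = -16496
Since det(O) ≠ 0, rank(O) = 3 and the system is completely observable.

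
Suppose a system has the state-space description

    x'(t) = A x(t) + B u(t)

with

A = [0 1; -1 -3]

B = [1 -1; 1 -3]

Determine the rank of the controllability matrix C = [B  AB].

AB = [[1, -3], [-4, 10]]
Controllability matrix C = [B  AB] = [[1, -1, 1, -3], [1, -3, -4, 10]]
Take the 2×2 submatrix of C formed by columns 1, 2: [[1, -1], [1, -3]]. Its determinant is 1·(-3) - (-1)·1 = -3 - (-1) = -2 ≠ 0.
So rank(C) ≥ 2; since C has 2 rows, rank(C) = 2.
rank(C) = 2 = n, so the pair (A, B) is completely controllable.

2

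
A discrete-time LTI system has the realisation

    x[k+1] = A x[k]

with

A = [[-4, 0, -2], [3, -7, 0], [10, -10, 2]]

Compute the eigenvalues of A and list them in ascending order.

det(zI - A) = z^3 - (tr A)z^2 + (M11 + M22 + M33)z - det A, where Mii is the 2×2 principal minor of A obtained by deleting row i and column i.
tr A = (-4) + (-7) + 2 = -9; M11 = (-7)·2 - 0·(-10) = -14 - 0 = -14; M22 = (-4)·2 - (-2)·10 = -8 - (-20) = 12; M33 = (-4)·(-7) - 0·3 = 28 - 0 = 28; sum of minors = 26.
det A = (-4)·((-7)·2 - 0·(-10)) - 0·(3·2 - 0·10) + (-2)·(3·(-10) - (-7)·10) = (-4)·(-14) - 0·6 + (-2)·40 = -24.
So p(z) = det(zI - A) = z^3 + 9z^2 + 26z + 24.
Rational-root test: any integer root divides 24. Testing small divisors, z = -2 works: p(-2) = -8 + 36 + (-52) + 24 = 0, so (z + 2) is a factor.
Dividing, p(z) = (z + 2)(z^2 + 7z + 12).
Factor z^2 + 7z + 12: two numbers with sum -7 and product 12 are -3 and -4, so z^2 + 7z + 12 = (z + 3)(z + 4).
Hence p(z) = (z + 2) (z + 3) (z + 4), with roots -4, -3, -2.

-4, -3, -2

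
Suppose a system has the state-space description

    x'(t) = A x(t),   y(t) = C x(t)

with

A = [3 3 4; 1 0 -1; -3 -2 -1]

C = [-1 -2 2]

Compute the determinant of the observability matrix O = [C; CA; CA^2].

CA = [[-11, -7, -4]]
CA^2 = [[-28, -25, -33]]
Observability matrix O = [C; CA; CA^2] = [[-1, -2, 2], [-11, -7, -4], [-28, -25, -33]]
Expanding along the first row, det(O) = (-1)·((-7)·(-33) - (-4)·(-25)) - (-2)·((-11)·(-33) - (-4)·(-28)) + 2·((-11)·(-25) - (-7)·(-28)) = (-1)·131 - (-2)·251 + 2·79 = 529
Since det(O) ≠ 0, rank(O) = 3 and the system is completely observable.

529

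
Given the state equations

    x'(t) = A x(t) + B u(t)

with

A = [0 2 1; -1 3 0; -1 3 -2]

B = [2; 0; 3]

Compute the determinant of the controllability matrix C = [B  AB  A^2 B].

-325

AB = [[3], [-2], [-8]]
A^2B = [[-12], [-9], [7]]
Controllability matrix C = [B  AB  A^2B] = [[2, 3, -12], [0, -2, -9], [3, -8, 7]]
Expanding along the first row, det(C) = 2·((-2)·7 - (-9)·(-8)) - 3·(0·7 - (-9)·3) + (-12)·(0·(-8) - (-2)·3) = 2·(-86) - 3·27 + (-12)·6 = -325
Since det(C) ≠ 0, rank(C) = 3 and the system is completely controllable.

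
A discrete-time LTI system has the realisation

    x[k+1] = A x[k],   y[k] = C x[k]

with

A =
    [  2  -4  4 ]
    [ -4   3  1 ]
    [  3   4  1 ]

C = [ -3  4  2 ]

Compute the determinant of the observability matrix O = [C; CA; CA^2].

CA = [[-16, 32, -6]]
CA^2 = [[-178, 136, -38]]
Observability matrix O = [C; CA; CA^2] = [[-3, 4, 2], [-16, 32, -6], [-178, 136, -38]]
Expanding along the first row, det(O) = (-3)·(32·(-38) - (-6)·136) - 4·((-16)·(-38) - (-6)·(-178)) + 2·((-16)·136 - 32·(-178)) = (-3)·(-400) - 4·(-460) + 2·3520 = 10080
Since det(O) ≠ 0, rank(O) = 3 and the system is completely observable.

10080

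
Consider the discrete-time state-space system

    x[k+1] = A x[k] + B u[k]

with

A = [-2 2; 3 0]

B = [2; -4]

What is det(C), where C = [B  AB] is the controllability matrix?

-36

AB = [[-12], [6]]
Controllability matrix C = [B  AB] = [[2, -12], [-4, 6]]
det(C) = 2·6 - (-12)·(-4) = 12 - 48 = -36
Since det(C) ≠ 0, rank(C) = 2 and the system is completely controllable.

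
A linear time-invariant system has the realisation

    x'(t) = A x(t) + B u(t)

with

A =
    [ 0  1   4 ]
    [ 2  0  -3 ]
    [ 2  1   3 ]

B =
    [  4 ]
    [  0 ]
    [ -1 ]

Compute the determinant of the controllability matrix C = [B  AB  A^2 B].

AB = [[-4], [11], [5]]
A^2B = [[31], [-23], [18]]
Controllability matrix C = [B  AB  A^2B] = [[4, -4, 31], [0, 11, -23], [-1, 5, 18]]
Expanding along the first row, det(C) = 4·(11·18 - (-23)·5) - (-4)·(0·18 - (-23)·(-1)) + 31·(0·5 - 11·(-1)) = 4·313 - (-4)·(-23) + 31·11 = 1501
Since det(C) ≠ 0, rank(C) = 3 and the system is completely controllable.

1501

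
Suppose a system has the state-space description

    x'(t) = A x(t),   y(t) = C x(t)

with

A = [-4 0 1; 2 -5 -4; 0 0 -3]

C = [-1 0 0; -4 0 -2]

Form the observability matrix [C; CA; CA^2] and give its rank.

CA = [[4, 0, -1], [16, 0, 2]]
CA^2 = [[-16, 0, 7], [-64, 0, 10]]
Observability matrix O = [C; CA; CA^2] = [[-1, 0, 0], [-4, 0, -2], [4, 0, -1], [16, 0, 2], [-16, 0, 7], [-64, 0, 10]]
Column 2 of O is identically zero, so rank(O) ≤ 2.
The 2×2 minor from rows 1, 2, columns 1, 3 is (-1)·(-2) - 0·(-4) = 2 - 0 = 2 ≠ 0, so rank(O) = 2.
rank(O) = 2 < n = 3, so the pair (A, C) is not completely observable.

2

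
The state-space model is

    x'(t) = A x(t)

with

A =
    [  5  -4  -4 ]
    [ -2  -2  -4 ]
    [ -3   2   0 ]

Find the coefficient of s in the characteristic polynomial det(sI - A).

-22

Expand det(sI - A) for the 3×3 matrix.
p(s) = s^3 - 3s^2 - 22s - 32.
(Check: constant term = det(-A) = (-1)^3 det A = -32; coefficient of s^2 = -tr A = -3.)
The coefficient of s is -22.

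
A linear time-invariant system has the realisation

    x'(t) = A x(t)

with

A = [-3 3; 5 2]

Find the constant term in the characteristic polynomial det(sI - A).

-21

For a 2×2 matrix, det(sI - A) = s^2 - (tr A)s + det A.
tr A = -1, det A = -21.
So p(s) = s^2 + s - 21.
The constant term is -21.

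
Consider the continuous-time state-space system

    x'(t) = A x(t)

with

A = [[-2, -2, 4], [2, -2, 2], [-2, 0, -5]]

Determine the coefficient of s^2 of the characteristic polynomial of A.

Expand det(sI - A) for the 3×3 matrix.
p(s) = s^3 + 9s^2 + 36s + 48.
(Check: constant term = det(-A) = (-1)^3 det A = 48; coefficient of s^2 = -tr A = 9.)
The coefficient of s^2 is 9.

9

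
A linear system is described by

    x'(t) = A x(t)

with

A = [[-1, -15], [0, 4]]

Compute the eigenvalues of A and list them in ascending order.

det(sI - A) = s^2 - (tr A)s + det A, with tr A = (-1) + 4 = 3 and det A = (-1)·4 - (-15)·0 = -4 - 0 = -4.
So p(s) = det(sI - A) = s^2 - 3s - 4.
Factor s^2 - 3s - 4: two numbers with sum 3 and product -4 are 4 and -1, so s^2 - 3s - 4 = (s - 4)(s + 1).
Hence p(s) = (s - 4) (s + 1), with roots -1, 4.
At least one eigenvalue has non-negative real part, so the system is not asymptotically stable.

-1, 4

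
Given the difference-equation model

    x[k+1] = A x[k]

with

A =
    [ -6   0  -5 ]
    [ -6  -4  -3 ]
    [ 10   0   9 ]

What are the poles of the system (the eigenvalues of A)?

-4, -1, 4

det(zI - A) = z^3 - (tr A)z^2 + (M11 + M22 + M33)z - det A, where Mii is the 2×2 principal minor of A obtained by deleting row i and column i.
tr A = (-6) + (-4) + 9 = -1; M11 = (-4)·9 - (-3)·0 = -36 - 0 = -36; M22 = (-6)·9 - (-5)·10 = -54 - (-50) = -4; M33 = (-6)·(-4) - 0·(-6) = 24 - 0 = 24; sum of minors = -16.
det A = (-6)·((-4)·9 - (-3)·0) - 0·((-6)·9 - (-3)·10) + (-5)·((-6)·0 - (-4)·10) = (-6)·(-36) - 0·(-24) + (-5)·40 = 16.
So p(z) = det(zI - A) = z^3 + z^2 - 16z - 16.
Rational-root test: any integer root divides -16. Testing small divisors, z = -1 works: p(-1) = -1 + 1 + 16 + (-16) = 0, so (z + 1) is a factor.
Dividing, p(z) = (z + 1)(z^2 - 16).
Factor z^2 - 16: two numbers with sum 0 and product -16 are 4 and -4, so z^2 - 16 = (z - 4)(z + 4).
Hence p(z) = (z - 4) (z + 1) (z + 4), with roots -4, -1, 4.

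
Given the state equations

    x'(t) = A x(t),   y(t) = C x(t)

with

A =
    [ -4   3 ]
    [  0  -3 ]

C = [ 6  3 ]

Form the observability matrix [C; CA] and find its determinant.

CA = [[-24, 9]]
Observability matrix O = [C; CA] = [[6, 3], [-24, 9]]
det(O) = 6·9 - 3·(-24) = 54 - (-72) = 126
Since det(O) ≠ 0, rank(O) = 2 and the system is completely observable.

126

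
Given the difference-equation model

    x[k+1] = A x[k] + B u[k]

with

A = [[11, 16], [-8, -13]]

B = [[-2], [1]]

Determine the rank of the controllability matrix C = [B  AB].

1

AB = [[-6], [3]]
Controllability matrix C = [B  AB] = [[-2, -6], [1, 3]]
Every column of C is a scalar multiple of column 1 = [-2, 1] (multipliers 1, 3), so the columns span a one-dimensional space.
C ≠ 0, hence rank(C) = 1.
rank(C) = 1 < n = 2, so the pair (A, B) is not completely controllable.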